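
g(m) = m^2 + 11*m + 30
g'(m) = 2*m + 11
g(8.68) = 200.82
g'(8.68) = 28.36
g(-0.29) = 26.89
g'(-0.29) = 10.42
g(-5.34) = -0.22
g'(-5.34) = 0.32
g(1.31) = 46.13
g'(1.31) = 13.62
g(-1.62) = 14.80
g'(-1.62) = 7.76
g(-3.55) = 3.55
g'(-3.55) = 3.90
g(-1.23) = 17.98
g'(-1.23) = 8.54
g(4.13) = 92.49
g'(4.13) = 19.26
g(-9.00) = 12.00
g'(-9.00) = -7.00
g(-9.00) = 12.00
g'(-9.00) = -7.00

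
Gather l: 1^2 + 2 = 3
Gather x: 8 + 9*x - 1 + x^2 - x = x^2 + 8*x + 7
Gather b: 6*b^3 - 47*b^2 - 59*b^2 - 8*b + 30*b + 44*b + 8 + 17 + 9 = 6*b^3 - 106*b^2 + 66*b + 34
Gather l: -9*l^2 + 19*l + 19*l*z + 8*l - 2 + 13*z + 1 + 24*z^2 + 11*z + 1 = -9*l^2 + l*(19*z + 27) + 24*z^2 + 24*z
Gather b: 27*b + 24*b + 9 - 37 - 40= 51*b - 68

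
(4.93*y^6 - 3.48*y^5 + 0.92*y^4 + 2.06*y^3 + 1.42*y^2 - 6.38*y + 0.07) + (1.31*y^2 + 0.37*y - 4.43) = 4.93*y^6 - 3.48*y^5 + 0.92*y^4 + 2.06*y^3 + 2.73*y^2 - 6.01*y - 4.36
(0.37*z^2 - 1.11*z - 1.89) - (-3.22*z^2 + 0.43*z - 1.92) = 3.59*z^2 - 1.54*z + 0.03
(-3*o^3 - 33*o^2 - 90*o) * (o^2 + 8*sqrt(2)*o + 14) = -3*o^5 - 24*sqrt(2)*o^4 - 33*o^4 - 264*sqrt(2)*o^3 - 132*o^3 - 720*sqrt(2)*o^2 - 462*o^2 - 1260*o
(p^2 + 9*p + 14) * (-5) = -5*p^2 - 45*p - 70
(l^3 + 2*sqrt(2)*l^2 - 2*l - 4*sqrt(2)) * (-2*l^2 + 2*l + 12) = -2*l^5 - 4*sqrt(2)*l^4 + 2*l^4 + 4*sqrt(2)*l^3 + 16*l^3 - 4*l^2 + 32*sqrt(2)*l^2 - 24*l - 8*sqrt(2)*l - 48*sqrt(2)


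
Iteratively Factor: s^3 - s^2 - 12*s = (s)*(s^2 - s - 12) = s*(s + 3)*(s - 4)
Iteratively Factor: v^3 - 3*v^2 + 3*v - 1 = (v - 1)*(v^2 - 2*v + 1) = (v - 1)^2*(v - 1)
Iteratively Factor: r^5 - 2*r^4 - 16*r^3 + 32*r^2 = (r - 2)*(r^4 - 16*r^2) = r*(r - 2)*(r^3 - 16*r) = r^2*(r - 2)*(r^2 - 16) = r^2*(r - 4)*(r - 2)*(r + 4)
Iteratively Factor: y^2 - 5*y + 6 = (y - 2)*(y - 3)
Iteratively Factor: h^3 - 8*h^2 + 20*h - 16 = (h - 2)*(h^2 - 6*h + 8) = (h - 4)*(h - 2)*(h - 2)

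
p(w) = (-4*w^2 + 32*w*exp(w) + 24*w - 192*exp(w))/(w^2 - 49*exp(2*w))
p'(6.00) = 0.00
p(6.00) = 0.00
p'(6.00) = 0.00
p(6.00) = 0.00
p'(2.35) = -0.28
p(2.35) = 0.22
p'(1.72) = -0.59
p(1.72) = 0.48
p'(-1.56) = -10048.46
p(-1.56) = -363.14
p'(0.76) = -1.85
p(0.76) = 1.53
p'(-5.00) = -1.09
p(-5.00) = -8.90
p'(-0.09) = -5.80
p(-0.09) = 4.41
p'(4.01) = -0.03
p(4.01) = 0.02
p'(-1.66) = -694.00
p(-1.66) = -99.04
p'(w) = (-2*w + 98*exp(2*w))*(-4*w^2 + 32*w*exp(w) + 24*w - 192*exp(w))/(w^2 - 49*exp(2*w))^2 + (32*w*exp(w) - 8*w - 160*exp(w) + 24)/(w^2 - 49*exp(2*w))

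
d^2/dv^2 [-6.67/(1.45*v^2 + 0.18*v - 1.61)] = (28.04735*v^2 + 3.48174*v - 6.67*(2.9*v + 0.18)*(5.8*v + 0.36) - 31.14223)/(1.45*v^2 + 0.18*v - 1.61)^3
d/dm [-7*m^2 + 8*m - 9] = 8 - 14*m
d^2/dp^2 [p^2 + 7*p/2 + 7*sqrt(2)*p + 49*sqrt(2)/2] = 2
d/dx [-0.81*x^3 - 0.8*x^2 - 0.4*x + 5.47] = -2.43*x^2 - 1.6*x - 0.4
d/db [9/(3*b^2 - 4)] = -54*b/(3*b^2 - 4)^2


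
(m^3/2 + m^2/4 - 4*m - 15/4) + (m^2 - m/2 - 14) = m^3/2 + 5*m^2/4 - 9*m/2 - 71/4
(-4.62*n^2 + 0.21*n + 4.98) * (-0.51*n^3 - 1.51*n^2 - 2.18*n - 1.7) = 2.3562*n^5 + 6.8691*n^4 + 7.2147*n^3 - 0.123600000000001*n^2 - 11.2134*n - 8.466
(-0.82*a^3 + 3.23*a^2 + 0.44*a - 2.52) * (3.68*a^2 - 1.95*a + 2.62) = -3.0176*a^5 + 13.4854*a^4 - 6.8277*a^3 - 1.669*a^2 + 6.0668*a - 6.6024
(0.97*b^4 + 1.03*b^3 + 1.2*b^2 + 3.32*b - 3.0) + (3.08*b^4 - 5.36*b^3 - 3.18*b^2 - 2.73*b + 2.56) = 4.05*b^4 - 4.33*b^3 - 1.98*b^2 + 0.59*b - 0.44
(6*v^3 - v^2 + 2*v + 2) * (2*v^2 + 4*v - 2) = 12*v^5 + 22*v^4 - 12*v^3 + 14*v^2 + 4*v - 4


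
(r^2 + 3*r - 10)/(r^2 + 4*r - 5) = (r - 2)/(r - 1)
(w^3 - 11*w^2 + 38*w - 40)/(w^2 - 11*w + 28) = (w^2 - 7*w + 10)/(w - 7)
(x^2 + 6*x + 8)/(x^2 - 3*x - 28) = (x + 2)/(x - 7)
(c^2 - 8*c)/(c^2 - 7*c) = (c - 8)/(c - 7)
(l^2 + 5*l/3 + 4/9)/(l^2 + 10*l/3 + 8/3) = (l + 1/3)/(l + 2)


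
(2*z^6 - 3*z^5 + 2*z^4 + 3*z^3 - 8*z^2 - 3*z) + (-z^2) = 2*z^6 - 3*z^5 + 2*z^4 + 3*z^3 - 9*z^2 - 3*z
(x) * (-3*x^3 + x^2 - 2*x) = -3*x^4 + x^3 - 2*x^2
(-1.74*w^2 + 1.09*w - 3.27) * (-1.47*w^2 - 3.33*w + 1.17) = 2.5578*w^4 + 4.1919*w^3 - 0.8586*w^2 + 12.1644*w - 3.8259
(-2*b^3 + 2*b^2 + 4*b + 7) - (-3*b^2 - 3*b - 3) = -2*b^3 + 5*b^2 + 7*b + 10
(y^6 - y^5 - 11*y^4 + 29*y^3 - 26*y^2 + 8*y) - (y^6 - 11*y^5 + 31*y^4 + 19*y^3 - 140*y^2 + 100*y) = 10*y^5 - 42*y^4 + 10*y^3 + 114*y^2 - 92*y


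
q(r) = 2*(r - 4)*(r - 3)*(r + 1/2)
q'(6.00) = 77.00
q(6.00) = 78.00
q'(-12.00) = 1193.00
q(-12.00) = -5520.00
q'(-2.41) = 114.51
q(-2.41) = -132.47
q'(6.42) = 97.38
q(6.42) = 114.55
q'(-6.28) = 416.91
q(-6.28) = -1102.81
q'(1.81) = -10.40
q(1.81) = 12.04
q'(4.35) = 17.44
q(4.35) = 4.58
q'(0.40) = 7.56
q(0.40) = 16.85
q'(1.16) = -5.09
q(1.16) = 17.35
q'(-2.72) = 132.11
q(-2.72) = -170.67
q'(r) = 2*(r - 4)*(r - 3) + 2*(r - 4)*(r + 1/2) + 2*(r - 3)*(r + 1/2)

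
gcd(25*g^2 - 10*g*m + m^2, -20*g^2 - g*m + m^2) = 5*g - m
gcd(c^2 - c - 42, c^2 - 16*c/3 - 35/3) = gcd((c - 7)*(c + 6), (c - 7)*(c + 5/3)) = c - 7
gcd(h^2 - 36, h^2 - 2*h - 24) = h - 6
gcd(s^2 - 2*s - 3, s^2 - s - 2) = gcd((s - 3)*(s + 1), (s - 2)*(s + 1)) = s + 1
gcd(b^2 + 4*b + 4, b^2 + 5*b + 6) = b + 2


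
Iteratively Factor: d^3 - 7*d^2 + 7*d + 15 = (d - 5)*(d^2 - 2*d - 3) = (d - 5)*(d + 1)*(d - 3)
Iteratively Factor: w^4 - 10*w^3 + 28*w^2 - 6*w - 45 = (w - 3)*(w^3 - 7*w^2 + 7*w + 15) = (w - 3)*(w + 1)*(w^2 - 8*w + 15) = (w - 5)*(w - 3)*(w + 1)*(w - 3)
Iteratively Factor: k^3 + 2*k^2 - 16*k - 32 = (k - 4)*(k^2 + 6*k + 8) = (k - 4)*(k + 4)*(k + 2)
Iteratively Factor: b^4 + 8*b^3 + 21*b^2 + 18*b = (b + 2)*(b^3 + 6*b^2 + 9*b) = b*(b + 2)*(b^2 + 6*b + 9) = b*(b + 2)*(b + 3)*(b + 3)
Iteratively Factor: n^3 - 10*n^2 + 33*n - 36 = (n - 4)*(n^2 - 6*n + 9) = (n - 4)*(n - 3)*(n - 3)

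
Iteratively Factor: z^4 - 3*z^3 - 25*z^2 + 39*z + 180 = (z - 5)*(z^3 + 2*z^2 - 15*z - 36) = (z - 5)*(z + 3)*(z^2 - z - 12) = (z - 5)*(z + 3)^2*(z - 4)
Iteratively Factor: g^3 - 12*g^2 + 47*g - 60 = (g - 5)*(g^2 - 7*g + 12) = (g - 5)*(g - 4)*(g - 3)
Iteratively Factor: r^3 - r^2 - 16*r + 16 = (r - 1)*(r^2 - 16) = (r - 1)*(r + 4)*(r - 4)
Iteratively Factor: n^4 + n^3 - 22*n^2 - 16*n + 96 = (n + 4)*(n^3 - 3*n^2 - 10*n + 24) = (n - 4)*(n + 4)*(n^2 + n - 6) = (n - 4)*(n - 2)*(n + 4)*(n + 3)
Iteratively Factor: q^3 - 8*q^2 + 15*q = (q)*(q^2 - 8*q + 15) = q*(q - 5)*(q - 3)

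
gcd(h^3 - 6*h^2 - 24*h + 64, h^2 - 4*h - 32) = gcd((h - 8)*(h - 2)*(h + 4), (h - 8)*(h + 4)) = h^2 - 4*h - 32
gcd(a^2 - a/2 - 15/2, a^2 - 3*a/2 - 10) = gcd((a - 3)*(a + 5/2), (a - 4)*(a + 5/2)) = a + 5/2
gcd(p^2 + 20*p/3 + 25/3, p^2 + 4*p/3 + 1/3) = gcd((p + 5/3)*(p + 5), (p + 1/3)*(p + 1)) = 1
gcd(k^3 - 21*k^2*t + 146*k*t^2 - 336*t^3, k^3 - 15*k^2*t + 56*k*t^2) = k^2 - 15*k*t + 56*t^2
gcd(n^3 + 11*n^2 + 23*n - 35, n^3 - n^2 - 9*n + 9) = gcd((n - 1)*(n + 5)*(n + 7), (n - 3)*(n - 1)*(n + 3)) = n - 1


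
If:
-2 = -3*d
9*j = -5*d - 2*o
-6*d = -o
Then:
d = 2/3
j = -34/27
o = 4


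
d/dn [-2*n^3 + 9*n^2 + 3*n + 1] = -6*n^2 + 18*n + 3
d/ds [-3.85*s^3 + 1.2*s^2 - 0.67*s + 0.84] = -11.55*s^2 + 2.4*s - 0.67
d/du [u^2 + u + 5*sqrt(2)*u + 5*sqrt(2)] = 2*u + 1 + 5*sqrt(2)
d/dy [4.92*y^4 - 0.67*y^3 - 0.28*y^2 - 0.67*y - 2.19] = 19.68*y^3 - 2.01*y^2 - 0.56*y - 0.67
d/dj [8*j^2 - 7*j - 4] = 16*j - 7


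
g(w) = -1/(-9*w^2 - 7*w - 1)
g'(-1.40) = 0.23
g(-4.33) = 0.01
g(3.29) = 0.01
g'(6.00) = 0.00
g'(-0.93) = 1.88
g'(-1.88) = 0.07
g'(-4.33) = 0.00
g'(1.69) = -0.03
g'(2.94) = -0.01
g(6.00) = 0.00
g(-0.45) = -3.05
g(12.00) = 0.00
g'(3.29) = -0.00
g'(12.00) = 0.00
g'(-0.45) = 10.26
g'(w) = -(18*w + 7)/(-9*w^2 - 7*w - 1)^2 = (-18*w - 7)/(9*w^2 + 7*w + 1)^2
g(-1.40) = 0.11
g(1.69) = 0.03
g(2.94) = 0.01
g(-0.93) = 0.44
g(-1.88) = 0.05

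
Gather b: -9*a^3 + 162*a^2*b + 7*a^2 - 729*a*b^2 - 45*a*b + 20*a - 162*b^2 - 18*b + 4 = -9*a^3 + 7*a^2 + 20*a + b^2*(-729*a - 162) + b*(162*a^2 - 45*a - 18) + 4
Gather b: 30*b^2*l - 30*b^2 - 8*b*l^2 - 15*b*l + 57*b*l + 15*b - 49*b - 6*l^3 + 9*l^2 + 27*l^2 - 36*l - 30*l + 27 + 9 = b^2*(30*l - 30) + b*(-8*l^2 + 42*l - 34) - 6*l^3 + 36*l^2 - 66*l + 36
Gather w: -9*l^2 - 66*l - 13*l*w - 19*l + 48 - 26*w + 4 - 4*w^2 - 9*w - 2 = -9*l^2 - 85*l - 4*w^2 + w*(-13*l - 35) + 50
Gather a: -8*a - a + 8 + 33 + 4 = 45 - 9*a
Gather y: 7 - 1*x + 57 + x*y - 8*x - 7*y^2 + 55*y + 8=-9*x - 7*y^2 + y*(x + 55) + 72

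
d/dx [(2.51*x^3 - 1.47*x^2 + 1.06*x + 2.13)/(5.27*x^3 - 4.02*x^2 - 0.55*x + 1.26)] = (-2.3433*x^4 - 13.9334*x^3 - 19.1178*x^2 + 13.4208*x + 2.5071)/(27.7729*x^6 - 42.3708*x^5 + 10.3634*x^4 + 17.7024*x^3 - 9.8279*x^2 - 1.386*x + 1.5876)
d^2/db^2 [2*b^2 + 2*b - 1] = 4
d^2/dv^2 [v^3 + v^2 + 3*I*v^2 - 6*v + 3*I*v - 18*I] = 6*v + 2 + 6*I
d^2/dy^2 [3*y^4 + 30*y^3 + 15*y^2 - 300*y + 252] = 36*y^2 + 180*y + 30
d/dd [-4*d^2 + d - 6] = 1 - 8*d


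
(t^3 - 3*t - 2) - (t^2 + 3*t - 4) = t^3 - t^2 - 6*t + 2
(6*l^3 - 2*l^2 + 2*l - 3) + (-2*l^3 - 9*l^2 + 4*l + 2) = 4*l^3 - 11*l^2 + 6*l - 1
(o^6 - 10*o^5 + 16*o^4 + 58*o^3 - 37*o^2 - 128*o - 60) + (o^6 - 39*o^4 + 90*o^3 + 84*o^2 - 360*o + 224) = 2*o^6 - 10*o^5 - 23*o^4 + 148*o^3 + 47*o^2 - 488*o + 164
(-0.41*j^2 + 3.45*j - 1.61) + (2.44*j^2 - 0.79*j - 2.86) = 2.03*j^2 + 2.66*j - 4.47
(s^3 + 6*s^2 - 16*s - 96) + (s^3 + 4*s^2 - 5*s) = 2*s^3 + 10*s^2 - 21*s - 96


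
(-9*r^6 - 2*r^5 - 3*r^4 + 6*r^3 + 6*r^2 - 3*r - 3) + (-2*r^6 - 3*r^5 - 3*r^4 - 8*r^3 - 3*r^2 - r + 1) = -11*r^6 - 5*r^5 - 6*r^4 - 2*r^3 + 3*r^2 - 4*r - 2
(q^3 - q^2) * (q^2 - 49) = q^5 - q^4 - 49*q^3 + 49*q^2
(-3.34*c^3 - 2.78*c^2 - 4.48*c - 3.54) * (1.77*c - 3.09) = -5.9118*c^4 + 5.4*c^3 + 0.660599999999999*c^2 + 7.5774*c + 10.9386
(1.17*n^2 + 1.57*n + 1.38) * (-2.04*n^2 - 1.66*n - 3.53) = -2.3868*n^4 - 5.145*n^3 - 9.5515*n^2 - 7.8329*n - 4.8714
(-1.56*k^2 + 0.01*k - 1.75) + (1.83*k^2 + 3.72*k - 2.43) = 0.27*k^2 + 3.73*k - 4.18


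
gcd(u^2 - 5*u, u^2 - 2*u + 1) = 1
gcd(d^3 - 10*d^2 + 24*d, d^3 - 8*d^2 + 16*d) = d^2 - 4*d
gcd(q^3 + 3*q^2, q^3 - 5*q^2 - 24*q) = q^2 + 3*q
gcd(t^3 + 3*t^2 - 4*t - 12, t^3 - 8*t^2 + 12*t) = t - 2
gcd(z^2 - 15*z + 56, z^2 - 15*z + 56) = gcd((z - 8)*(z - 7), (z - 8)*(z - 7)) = z^2 - 15*z + 56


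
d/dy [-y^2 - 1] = -2*y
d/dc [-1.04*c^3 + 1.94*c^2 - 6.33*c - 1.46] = -3.12*c^2 + 3.88*c - 6.33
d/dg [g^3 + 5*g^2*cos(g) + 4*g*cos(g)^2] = -5*g^2*sin(g) + 3*g^2 - 4*g*sin(2*g) + 10*g*cos(g) + 4*cos(g)^2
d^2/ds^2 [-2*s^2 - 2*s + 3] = -4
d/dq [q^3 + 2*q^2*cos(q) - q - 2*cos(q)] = -2*q^2*sin(q) + 3*q^2 + 4*q*cos(q) + 2*sin(q) - 1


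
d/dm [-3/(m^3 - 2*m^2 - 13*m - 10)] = 3*(3*m^2 - 4*m - 13)/(-m^3 + 2*m^2 + 13*m + 10)^2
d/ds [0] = 0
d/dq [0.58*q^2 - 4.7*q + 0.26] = 1.16*q - 4.7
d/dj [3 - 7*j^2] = -14*j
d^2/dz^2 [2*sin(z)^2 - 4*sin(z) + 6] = 4*sin(z) + 4*cos(2*z)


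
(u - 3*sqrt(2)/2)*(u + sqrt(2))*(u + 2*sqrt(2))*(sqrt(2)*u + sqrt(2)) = sqrt(2)*u^4 + sqrt(2)*u^3 + 3*u^3 - 5*sqrt(2)*u^2 + 3*u^2 - 12*u - 5*sqrt(2)*u - 12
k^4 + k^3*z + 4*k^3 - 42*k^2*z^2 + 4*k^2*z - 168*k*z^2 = k*(k + 4)*(k - 6*z)*(k + 7*z)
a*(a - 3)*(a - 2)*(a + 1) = a^4 - 4*a^3 + a^2 + 6*a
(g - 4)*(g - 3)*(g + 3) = g^3 - 4*g^2 - 9*g + 36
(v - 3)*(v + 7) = v^2 + 4*v - 21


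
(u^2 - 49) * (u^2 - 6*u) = u^4 - 6*u^3 - 49*u^2 + 294*u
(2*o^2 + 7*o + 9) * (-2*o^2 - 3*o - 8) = -4*o^4 - 20*o^3 - 55*o^2 - 83*o - 72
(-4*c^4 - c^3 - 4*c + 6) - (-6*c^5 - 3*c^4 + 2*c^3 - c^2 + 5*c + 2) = 6*c^5 - c^4 - 3*c^3 + c^2 - 9*c + 4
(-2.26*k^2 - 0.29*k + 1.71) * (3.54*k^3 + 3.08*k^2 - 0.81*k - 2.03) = -8.0004*k^5 - 7.9874*k^4 + 6.9908*k^3 + 10.0895*k^2 - 0.7964*k - 3.4713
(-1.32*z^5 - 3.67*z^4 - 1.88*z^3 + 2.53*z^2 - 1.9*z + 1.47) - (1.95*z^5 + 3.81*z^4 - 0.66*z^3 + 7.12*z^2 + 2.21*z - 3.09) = -3.27*z^5 - 7.48*z^4 - 1.22*z^3 - 4.59*z^2 - 4.11*z + 4.56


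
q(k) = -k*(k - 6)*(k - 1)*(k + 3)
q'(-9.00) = 3600.00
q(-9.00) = -8100.00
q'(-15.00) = 15732.00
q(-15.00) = -60480.00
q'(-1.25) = -28.94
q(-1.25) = 35.68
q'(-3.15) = 131.59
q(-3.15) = -17.94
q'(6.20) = -324.03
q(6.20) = -59.32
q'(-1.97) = 0.05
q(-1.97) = 48.03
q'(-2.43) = 37.35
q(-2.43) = 40.05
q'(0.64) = 5.07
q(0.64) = -4.50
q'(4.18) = 24.93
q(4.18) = 173.70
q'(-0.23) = -24.22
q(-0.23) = 4.88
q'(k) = -k*(k - 6)*(k - 1) - k*(k - 6)*(k + 3) - k*(k - 1)*(k + 3) - (k - 6)*(k - 1)*(k + 3)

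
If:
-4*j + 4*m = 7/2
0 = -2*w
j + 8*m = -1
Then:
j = -8/9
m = -1/72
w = 0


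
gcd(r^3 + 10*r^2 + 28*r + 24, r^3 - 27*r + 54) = r + 6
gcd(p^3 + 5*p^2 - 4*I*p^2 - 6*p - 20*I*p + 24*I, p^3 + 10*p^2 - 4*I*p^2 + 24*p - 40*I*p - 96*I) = p^2 + p*(6 - 4*I) - 24*I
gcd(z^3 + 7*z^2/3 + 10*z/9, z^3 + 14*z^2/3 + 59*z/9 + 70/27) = z^2 + 7*z/3 + 10/9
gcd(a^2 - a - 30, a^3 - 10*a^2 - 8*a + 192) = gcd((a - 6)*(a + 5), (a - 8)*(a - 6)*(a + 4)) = a - 6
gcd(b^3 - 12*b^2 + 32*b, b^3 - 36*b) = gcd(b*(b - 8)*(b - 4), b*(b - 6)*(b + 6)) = b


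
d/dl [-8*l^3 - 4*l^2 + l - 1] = -24*l^2 - 8*l + 1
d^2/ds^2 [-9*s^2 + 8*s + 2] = -18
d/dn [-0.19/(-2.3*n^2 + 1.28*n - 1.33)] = (0.2432 - 0.874*n)/(2.3*n^2 - 1.28*n + 1.33)^2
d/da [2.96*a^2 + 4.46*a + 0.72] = 5.92*a + 4.46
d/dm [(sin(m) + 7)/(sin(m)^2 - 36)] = (-14*sin(m) + cos(m)^2 - 37)*cos(m)/(sin(m)^2 - 36)^2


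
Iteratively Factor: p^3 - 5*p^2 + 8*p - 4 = (p - 1)*(p^2 - 4*p + 4) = (p - 2)*(p - 1)*(p - 2)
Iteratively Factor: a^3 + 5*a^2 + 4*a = (a)*(a^2 + 5*a + 4) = a*(a + 4)*(a + 1)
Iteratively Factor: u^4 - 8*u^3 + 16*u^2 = (u)*(u^3 - 8*u^2 + 16*u) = u^2*(u^2 - 8*u + 16) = u^2*(u - 4)*(u - 4)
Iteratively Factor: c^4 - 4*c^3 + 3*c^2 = (c)*(c^3 - 4*c^2 + 3*c) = c*(c - 3)*(c^2 - c) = c^2*(c - 3)*(c - 1)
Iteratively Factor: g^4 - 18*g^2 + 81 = (g + 3)*(g^3 - 3*g^2 - 9*g + 27) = (g + 3)^2*(g^2 - 6*g + 9) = (g - 3)*(g + 3)^2*(g - 3)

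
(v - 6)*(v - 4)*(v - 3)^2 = v^4 - 16*v^3 + 93*v^2 - 234*v + 216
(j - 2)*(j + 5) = j^2 + 3*j - 10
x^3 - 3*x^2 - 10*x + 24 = (x - 4)*(x - 2)*(x + 3)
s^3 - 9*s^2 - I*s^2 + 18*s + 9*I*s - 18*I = (s - 6)*(s - 3)*(s - I)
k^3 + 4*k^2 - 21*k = k*(k - 3)*(k + 7)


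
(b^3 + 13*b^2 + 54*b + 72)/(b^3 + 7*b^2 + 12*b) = (b + 6)/b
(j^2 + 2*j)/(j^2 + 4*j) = (j + 2)/(j + 4)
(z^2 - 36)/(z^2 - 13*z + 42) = (z + 6)/(z - 7)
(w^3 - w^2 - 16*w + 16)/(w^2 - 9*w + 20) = (w^2 + 3*w - 4)/(w - 5)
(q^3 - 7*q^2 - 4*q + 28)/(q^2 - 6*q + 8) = (q^2 - 5*q - 14)/(q - 4)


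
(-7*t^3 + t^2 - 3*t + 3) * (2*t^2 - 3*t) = -14*t^5 + 23*t^4 - 9*t^3 + 15*t^2 - 9*t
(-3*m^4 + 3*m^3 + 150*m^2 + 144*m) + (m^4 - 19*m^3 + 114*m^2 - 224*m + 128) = -2*m^4 - 16*m^3 + 264*m^2 - 80*m + 128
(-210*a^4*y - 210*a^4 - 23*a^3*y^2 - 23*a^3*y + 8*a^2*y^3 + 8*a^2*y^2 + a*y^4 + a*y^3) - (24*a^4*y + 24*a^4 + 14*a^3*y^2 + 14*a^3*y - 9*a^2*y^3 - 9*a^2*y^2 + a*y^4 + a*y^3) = -234*a^4*y - 234*a^4 - 37*a^3*y^2 - 37*a^3*y + 17*a^2*y^3 + 17*a^2*y^2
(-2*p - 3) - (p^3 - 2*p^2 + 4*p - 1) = -p^3 + 2*p^2 - 6*p - 2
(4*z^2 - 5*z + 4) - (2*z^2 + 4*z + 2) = 2*z^2 - 9*z + 2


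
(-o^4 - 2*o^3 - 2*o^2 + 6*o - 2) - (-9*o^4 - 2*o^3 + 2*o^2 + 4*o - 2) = 8*o^4 - 4*o^2 + 2*o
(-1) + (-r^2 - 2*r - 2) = -r^2 - 2*r - 3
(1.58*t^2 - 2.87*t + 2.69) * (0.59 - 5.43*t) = -8.5794*t^3 + 16.5163*t^2 - 16.3*t + 1.5871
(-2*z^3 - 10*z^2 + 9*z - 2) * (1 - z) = 2*z^4 + 8*z^3 - 19*z^2 + 11*z - 2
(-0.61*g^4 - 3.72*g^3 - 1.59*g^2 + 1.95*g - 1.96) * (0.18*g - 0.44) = -0.1098*g^5 - 0.4012*g^4 + 1.3506*g^3 + 1.0506*g^2 - 1.2108*g + 0.8624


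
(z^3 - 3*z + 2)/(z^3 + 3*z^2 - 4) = (z - 1)/(z + 2)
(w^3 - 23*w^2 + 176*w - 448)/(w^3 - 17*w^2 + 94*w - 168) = (w^2 - 16*w + 64)/(w^2 - 10*w + 24)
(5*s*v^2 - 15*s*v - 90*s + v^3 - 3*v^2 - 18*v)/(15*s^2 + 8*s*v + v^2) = (v^2 - 3*v - 18)/(3*s + v)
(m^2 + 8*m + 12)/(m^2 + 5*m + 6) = (m + 6)/(m + 3)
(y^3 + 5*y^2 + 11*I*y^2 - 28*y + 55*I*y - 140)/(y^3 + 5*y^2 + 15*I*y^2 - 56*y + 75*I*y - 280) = (y + 4*I)/(y + 8*I)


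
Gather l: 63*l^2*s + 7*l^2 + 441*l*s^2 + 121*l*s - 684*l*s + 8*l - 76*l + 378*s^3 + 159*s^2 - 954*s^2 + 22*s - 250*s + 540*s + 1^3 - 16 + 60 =l^2*(63*s + 7) + l*(441*s^2 - 563*s - 68) + 378*s^3 - 795*s^2 + 312*s + 45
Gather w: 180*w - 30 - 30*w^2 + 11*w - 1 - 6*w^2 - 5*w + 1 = -36*w^2 + 186*w - 30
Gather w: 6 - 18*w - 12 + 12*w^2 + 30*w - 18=12*w^2 + 12*w - 24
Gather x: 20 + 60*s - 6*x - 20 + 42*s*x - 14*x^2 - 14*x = 60*s - 14*x^2 + x*(42*s - 20)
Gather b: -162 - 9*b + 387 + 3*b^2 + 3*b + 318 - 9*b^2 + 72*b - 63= -6*b^2 + 66*b + 480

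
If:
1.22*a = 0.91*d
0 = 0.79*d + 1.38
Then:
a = -1.30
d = -1.75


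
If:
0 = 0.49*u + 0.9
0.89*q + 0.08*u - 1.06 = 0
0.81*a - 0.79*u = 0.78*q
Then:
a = -0.49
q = 1.36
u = -1.84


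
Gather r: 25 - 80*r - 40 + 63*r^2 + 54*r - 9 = 63*r^2 - 26*r - 24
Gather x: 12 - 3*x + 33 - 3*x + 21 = 66 - 6*x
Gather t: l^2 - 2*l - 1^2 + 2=l^2 - 2*l + 1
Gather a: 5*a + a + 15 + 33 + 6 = 6*a + 54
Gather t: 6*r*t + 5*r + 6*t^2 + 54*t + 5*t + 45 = 5*r + 6*t^2 + t*(6*r + 59) + 45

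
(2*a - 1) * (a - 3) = 2*a^2 - 7*a + 3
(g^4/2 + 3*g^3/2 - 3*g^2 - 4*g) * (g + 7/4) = g^5/2 + 19*g^4/8 - 3*g^3/8 - 37*g^2/4 - 7*g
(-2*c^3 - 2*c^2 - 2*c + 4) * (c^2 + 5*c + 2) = -2*c^5 - 12*c^4 - 16*c^3 - 10*c^2 + 16*c + 8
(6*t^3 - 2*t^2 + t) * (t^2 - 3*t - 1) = 6*t^5 - 20*t^4 + t^3 - t^2 - t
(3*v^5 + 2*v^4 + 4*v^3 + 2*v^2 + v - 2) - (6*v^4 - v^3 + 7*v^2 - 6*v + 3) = 3*v^5 - 4*v^4 + 5*v^3 - 5*v^2 + 7*v - 5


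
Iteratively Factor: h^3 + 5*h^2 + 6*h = (h + 3)*(h^2 + 2*h) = h*(h + 3)*(h + 2)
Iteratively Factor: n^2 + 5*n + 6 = (n + 3)*(n + 2)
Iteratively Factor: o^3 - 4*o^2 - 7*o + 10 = (o - 5)*(o^2 + o - 2) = (o - 5)*(o + 2)*(o - 1)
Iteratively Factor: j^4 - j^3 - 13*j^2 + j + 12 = (j + 3)*(j^3 - 4*j^2 - j + 4) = (j - 1)*(j + 3)*(j^2 - 3*j - 4) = (j - 4)*(j - 1)*(j + 3)*(j + 1)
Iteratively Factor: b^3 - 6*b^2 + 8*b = (b)*(b^2 - 6*b + 8) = b*(b - 4)*(b - 2)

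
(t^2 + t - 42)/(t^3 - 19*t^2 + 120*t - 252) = (t + 7)/(t^2 - 13*t + 42)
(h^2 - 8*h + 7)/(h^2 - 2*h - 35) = (h - 1)/(h + 5)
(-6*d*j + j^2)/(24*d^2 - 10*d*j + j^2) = -j/(4*d - j)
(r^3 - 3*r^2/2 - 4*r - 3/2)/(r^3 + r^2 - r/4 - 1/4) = 2*(r - 3)/(2*r - 1)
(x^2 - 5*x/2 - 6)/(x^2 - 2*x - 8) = (x + 3/2)/(x + 2)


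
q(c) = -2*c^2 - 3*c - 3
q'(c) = -4*c - 3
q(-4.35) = -27.80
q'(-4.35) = 14.40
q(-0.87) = -1.90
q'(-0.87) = 0.48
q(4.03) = -47.57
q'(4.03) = -19.12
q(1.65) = -13.40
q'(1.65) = -9.60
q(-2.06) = -5.31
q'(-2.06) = 5.24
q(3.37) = -35.82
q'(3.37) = -16.48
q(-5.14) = -40.42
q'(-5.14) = 17.56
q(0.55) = -5.26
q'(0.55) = -5.20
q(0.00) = -3.00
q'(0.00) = -3.00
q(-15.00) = -408.00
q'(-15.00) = 57.00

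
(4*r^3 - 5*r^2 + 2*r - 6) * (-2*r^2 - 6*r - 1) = -8*r^5 - 14*r^4 + 22*r^3 + 5*r^2 + 34*r + 6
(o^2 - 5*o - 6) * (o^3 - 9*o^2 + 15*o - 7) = o^5 - 14*o^4 + 54*o^3 - 28*o^2 - 55*o + 42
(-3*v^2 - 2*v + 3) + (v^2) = -2*v^2 - 2*v + 3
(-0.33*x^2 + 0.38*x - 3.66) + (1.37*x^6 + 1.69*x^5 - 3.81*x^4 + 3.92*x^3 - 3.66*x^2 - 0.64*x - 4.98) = 1.37*x^6 + 1.69*x^5 - 3.81*x^4 + 3.92*x^3 - 3.99*x^2 - 0.26*x - 8.64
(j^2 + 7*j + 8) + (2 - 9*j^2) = -8*j^2 + 7*j + 10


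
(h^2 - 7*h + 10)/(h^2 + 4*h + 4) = (h^2 - 7*h + 10)/(h^2 + 4*h + 4)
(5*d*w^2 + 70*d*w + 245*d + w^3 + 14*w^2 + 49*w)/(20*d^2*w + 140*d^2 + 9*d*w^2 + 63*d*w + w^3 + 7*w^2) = (w + 7)/(4*d + w)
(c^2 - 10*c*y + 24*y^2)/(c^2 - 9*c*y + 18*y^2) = (-c + 4*y)/(-c + 3*y)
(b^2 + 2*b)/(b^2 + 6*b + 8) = b/(b + 4)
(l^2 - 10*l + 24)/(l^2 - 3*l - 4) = (l - 6)/(l + 1)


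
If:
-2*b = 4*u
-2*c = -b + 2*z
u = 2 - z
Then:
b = 2*z - 4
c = -2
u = 2 - z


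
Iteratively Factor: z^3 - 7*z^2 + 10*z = (z - 5)*(z^2 - 2*z) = z*(z - 5)*(z - 2)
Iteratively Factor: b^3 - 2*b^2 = (b)*(b^2 - 2*b) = b^2*(b - 2)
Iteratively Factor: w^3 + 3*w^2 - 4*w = (w)*(w^2 + 3*w - 4) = w*(w - 1)*(w + 4)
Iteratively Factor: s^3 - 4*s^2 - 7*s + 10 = (s - 5)*(s^2 + s - 2) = (s - 5)*(s + 2)*(s - 1)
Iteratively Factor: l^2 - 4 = (l - 2)*(l + 2)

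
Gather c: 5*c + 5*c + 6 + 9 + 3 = 10*c + 18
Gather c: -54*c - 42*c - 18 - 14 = -96*c - 32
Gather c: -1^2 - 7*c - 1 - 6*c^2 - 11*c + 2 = -6*c^2 - 18*c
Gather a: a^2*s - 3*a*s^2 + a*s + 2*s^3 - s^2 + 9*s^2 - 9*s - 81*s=a^2*s + a*(-3*s^2 + s) + 2*s^3 + 8*s^2 - 90*s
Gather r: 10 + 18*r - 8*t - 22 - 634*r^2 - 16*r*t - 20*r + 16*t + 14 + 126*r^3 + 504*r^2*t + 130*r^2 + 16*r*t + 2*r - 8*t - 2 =126*r^3 + r^2*(504*t - 504)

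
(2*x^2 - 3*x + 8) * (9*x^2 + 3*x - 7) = 18*x^4 - 21*x^3 + 49*x^2 + 45*x - 56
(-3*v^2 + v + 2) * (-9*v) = 27*v^3 - 9*v^2 - 18*v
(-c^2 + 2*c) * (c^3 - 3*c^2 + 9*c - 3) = -c^5 + 5*c^4 - 15*c^3 + 21*c^2 - 6*c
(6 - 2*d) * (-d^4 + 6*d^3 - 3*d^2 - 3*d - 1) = 2*d^5 - 18*d^4 + 42*d^3 - 12*d^2 - 16*d - 6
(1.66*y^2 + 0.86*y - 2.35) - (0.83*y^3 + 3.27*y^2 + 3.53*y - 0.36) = -0.83*y^3 - 1.61*y^2 - 2.67*y - 1.99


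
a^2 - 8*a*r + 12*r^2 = (a - 6*r)*(a - 2*r)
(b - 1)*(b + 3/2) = b^2 + b/2 - 3/2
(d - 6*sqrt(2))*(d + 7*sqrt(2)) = d^2 + sqrt(2)*d - 84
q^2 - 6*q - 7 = (q - 7)*(q + 1)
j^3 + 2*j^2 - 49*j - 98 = (j - 7)*(j + 2)*(j + 7)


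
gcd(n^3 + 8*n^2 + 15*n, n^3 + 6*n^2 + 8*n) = n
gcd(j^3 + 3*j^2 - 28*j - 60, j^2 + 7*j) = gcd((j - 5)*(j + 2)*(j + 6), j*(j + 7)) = 1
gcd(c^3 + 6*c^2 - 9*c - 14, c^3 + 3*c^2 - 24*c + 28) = c^2 + 5*c - 14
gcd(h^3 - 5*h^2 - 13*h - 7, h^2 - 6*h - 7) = h^2 - 6*h - 7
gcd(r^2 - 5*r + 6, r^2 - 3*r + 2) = r - 2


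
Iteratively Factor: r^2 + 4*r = (r + 4)*(r)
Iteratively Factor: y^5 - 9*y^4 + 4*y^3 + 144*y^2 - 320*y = (y - 5)*(y^4 - 4*y^3 - 16*y^2 + 64*y) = y*(y - 5)*(y^3 - 4*y^2 - 16*y + 64) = y*(y - 5)*(y - 4)*(y^2 - 16) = y*(y - 5)*(y - 4)*(y + 4)*(y - 4)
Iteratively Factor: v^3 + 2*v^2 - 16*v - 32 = (v + 2)*(v^2 - 16) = (v - 4)*(v + 2)*(v + 4)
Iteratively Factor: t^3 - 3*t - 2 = (t - 2)*(t^2 + 2*t + 1) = (t - 2)*(t + 1)*(t + 1)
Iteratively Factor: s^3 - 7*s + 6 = (s - 1)*(s^2 + s - 6) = (s - 2)*(s - 1)*(s + 3)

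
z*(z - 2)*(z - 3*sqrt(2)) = z^3 - 3*sqrt(2)*z^2 - 2*z^2 + 6*sqrt(2)*z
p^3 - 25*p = p*(p - 5)*(p + 5)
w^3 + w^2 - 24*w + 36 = (w - 3)*(w - 2)*(w + 6)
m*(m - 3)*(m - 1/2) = m^3 - 7*m^2/2 + 3*m/2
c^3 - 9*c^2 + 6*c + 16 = (c - 8)*(c - 2)*(c + 1)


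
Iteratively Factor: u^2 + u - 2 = (u - 1)*(u + 2)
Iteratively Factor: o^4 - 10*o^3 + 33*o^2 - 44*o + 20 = (o - 5)*(o^3 - 5*o^2 + 8*o - 4) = (o - 5)*(o - 2)*(o^2 - 3*o + 2) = (o - 5)*(o - 2)*(o - 1)*(o - 2)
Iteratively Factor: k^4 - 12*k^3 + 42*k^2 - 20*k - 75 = (k - 5)*(k^3 - 7*k^2 + 7*k + 15) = (k - 5)*(k + 1)*(k^2 - 8*k + 15) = (k - 5)*(k - 3)*(k + 1)*(k - 5)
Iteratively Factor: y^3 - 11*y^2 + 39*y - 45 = (y - 5)*(y^2 - 6*y + 9) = (y - 5)*(y - 3)*(y - 3)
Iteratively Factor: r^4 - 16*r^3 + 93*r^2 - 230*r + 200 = (r - 2)*(r^3 - 14*r^2 + 65*r - 100) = (r - 5)*(r - 2)*(r^2 - 9*r + 20) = (r - 5)^2*(r - 2)*(r - 4)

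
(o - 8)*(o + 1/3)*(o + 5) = o^3 - 8*o^2/3 - 41*o - 40/3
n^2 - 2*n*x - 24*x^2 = (n - 6*x)*(n + 4*x)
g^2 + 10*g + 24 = (g + 4)*(g + 6)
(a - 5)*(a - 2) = a^2 - 7*a + 10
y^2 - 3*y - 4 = (y - 4)*(y + 1)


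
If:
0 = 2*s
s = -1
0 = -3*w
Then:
No Solution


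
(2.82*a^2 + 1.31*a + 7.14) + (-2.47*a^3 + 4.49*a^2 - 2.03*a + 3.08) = -2.47*a^3 + 7.31*a^2 - 0.72*a + 10.22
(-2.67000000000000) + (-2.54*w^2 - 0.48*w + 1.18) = -2.54*w^2 - 0.48*w - 1.49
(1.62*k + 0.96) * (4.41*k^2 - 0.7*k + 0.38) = 7.1442*k^3 + 3.0996*k^2 - 0.0563999999999999*k + 0.3648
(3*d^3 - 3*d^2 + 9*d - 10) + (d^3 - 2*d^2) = 4*d^3 - 5*d^2 + 9*d - 10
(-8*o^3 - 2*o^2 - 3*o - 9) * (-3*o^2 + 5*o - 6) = 24*o^5 - 34*o^4 + 47*o^3 + 24*o^2 - 27*o + 54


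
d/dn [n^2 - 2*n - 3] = 2*n - 2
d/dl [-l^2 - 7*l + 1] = -2*l - 7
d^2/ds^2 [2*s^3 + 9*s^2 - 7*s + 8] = 12*s + 18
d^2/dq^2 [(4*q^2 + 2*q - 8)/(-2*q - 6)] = -22/(q^3 + 9*q^2 + 27*q + 27)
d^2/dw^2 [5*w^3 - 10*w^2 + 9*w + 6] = 30*w - 20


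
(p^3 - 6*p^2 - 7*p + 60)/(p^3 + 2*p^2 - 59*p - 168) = (p^2 - 9*p + 20)/(p^2 - p - 56)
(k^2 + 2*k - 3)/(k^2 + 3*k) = (k - 1)/k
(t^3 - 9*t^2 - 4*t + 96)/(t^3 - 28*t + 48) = (t^2 - 5*t - 24)/(t^2 + 4*t - 12)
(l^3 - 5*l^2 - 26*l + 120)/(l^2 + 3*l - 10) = (l^2 - 10*l + 24)/(l - 2)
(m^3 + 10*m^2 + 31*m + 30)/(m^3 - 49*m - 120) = (m + 2)/(m - 8)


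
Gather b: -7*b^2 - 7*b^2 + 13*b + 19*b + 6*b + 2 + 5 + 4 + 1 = -14*b^2 + 38*b + 12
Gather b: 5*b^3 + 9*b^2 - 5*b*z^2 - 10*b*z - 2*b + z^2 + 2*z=5*b^3 + 9*b^2 + b*(-5*z^2 - 10*z - 2) + z^2 + 2*z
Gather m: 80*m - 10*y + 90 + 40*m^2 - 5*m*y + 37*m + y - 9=40*m^2 + m*(117 - 5*y) - 9*y + 81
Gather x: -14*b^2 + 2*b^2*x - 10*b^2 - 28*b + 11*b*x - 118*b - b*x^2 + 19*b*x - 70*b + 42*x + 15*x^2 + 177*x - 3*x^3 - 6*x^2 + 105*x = -24*b^2 - 216*b - 3*x^3 + x^2*(9 - b) + x*(2*b^2 + 30*b + 324)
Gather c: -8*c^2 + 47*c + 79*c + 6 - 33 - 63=-8*c^2 + 126*c - 90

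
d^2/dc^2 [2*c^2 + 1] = 4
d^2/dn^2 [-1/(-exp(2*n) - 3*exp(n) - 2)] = (2*(2*exp(n) + 3)^2*exp(n) - (4*exp(n) + 3)*(exp(2*n) + 3*exp(n) + 2))*exp(n)/(exp(2*n) + 3*exp(n) + 2)^3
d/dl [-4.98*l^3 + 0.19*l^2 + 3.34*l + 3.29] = -14.94*l^2 + 0.38*l + 3.34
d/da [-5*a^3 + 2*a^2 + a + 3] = -15*a^2 + 4*a + 1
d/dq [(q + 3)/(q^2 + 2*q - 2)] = (-q^2 - 6*q - 8)/(q^4 + 4*q^3 - 8*q + 4)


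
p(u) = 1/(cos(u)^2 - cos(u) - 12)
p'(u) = (2*sin(u)*cos(u) - sin(u))/(cos(u)^2 - cos(u) - 12)^2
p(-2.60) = -0.10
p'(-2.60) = 0.01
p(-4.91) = -0.08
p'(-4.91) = -0.00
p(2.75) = -0.10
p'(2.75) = -0.01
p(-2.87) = -0.10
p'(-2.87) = 0.01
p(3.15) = -0.10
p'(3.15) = 0.00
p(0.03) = -0.08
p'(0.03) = 0.00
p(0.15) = -0.08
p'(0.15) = 0.00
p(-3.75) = -0.10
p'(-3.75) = -0.01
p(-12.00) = -0.08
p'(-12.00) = 0.00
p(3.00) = -0.10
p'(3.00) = 0.00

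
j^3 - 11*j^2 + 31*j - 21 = (j - 7)*(j - 3)*(j - 1)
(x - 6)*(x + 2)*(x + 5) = x^3 + x^2 - 32*x - 60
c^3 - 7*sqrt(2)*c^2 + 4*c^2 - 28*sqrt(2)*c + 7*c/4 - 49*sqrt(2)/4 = (c + 1/2)*(c + 7/2)*(c - 7*sqrt(2))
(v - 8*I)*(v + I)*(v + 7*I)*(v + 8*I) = v^4 + 8*I*v^3 + 57*v^2 + 512*I*v - 448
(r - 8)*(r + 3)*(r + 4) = r^3 - r^2 - 44*r - 96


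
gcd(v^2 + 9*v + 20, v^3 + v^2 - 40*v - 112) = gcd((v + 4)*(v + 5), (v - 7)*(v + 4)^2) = v + 4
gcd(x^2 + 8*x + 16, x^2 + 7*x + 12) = x + 4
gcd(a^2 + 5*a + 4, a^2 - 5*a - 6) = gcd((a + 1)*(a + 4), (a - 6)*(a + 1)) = a + 1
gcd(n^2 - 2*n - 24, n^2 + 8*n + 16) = n + 4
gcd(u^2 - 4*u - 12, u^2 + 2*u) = u + 2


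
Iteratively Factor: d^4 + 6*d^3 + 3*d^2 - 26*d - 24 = (d + 4)*(d^3 + 2*d^2 - 5*d - 6) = (d + 1)*(d + 4)*(d^2 + d - 6) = (d + 1)*(d + 3)*(d + 4)*(d - 2)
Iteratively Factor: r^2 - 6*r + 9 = (r - 3)*(r - 3)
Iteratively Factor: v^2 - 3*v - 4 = (v - 4)*(v + 1)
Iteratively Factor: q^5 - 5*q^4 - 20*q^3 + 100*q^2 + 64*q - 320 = (q + 4)*(q^4 - 9*q^3 + 16*q^2 + 36*q - 80) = (q - 5)*(q + 4)*(q^3 - 4*q^2 - 4*q + 16) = (q - 5)*(q + 2)*(q + 4)*(q^2 - 6*q + 8) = (q - 5)*(q - 2)*(q + 2)*(q + 4)*(q - 4)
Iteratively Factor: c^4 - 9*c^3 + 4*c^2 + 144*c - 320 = (c - 5)*(c^3 - 4*c^2 - 16*c + 64) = (c - 5)*(c - 4)*(c^2 - 16) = (c - 5)*(c - 4)^2*(c + 4)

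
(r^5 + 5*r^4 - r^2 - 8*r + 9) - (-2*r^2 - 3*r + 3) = r^5 + 5*r^4 + r^2 - 5*r + 6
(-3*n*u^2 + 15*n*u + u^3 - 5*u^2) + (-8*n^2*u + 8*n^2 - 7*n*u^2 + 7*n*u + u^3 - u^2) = -8*n^2*u + 8*n^2 - 10*n*u^2 + 22*n*u + 2*u^3 - 6*u^2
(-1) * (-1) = 1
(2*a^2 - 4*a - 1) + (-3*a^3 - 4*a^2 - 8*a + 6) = -3*a^3 - 2*a^2 - 12*a + 5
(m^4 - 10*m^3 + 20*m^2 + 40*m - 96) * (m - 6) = m^5 - 16*m^4 + 80*m^3 - 80*m^2 - 336*m + 576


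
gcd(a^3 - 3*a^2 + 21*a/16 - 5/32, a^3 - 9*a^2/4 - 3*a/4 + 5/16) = a^2 - 11*a/4 + 5/8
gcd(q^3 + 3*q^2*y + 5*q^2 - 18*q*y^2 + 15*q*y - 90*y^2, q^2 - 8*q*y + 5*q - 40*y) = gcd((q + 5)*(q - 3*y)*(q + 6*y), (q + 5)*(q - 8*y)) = q + 5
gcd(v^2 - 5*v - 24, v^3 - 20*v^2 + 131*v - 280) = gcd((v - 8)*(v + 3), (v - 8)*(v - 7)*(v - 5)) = v - 8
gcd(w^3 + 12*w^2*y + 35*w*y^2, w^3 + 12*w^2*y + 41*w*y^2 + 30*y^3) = w + 5*y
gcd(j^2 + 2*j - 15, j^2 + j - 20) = j + 5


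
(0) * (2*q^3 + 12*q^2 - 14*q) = 0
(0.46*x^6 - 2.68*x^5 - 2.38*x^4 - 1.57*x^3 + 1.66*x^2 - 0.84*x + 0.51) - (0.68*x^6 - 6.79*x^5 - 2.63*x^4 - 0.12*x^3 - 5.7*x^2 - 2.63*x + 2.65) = -0.22*x^6 + 4.11*x^5 + 0.25*x^4 - 1.45*x^3 + 7.36*x^2 + 1.79*x - 2.14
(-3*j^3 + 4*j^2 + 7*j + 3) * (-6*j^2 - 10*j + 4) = 18*j^5 + 6*j^4 - 94*j^3 - 72*j^2 - 2*j + 12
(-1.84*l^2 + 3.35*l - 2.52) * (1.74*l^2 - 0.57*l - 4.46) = -3.2016*l^4 + 6.8778*l^3 + 1.9121*l^2 - 13.5046*l + 11.2392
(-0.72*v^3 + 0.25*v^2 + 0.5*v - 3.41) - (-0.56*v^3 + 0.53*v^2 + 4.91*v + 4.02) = -0.16*v^3 - 0.28*v^2 - 4.41*v - 7.43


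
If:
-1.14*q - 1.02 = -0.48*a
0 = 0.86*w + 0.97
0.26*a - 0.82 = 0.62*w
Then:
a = 0.46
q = -0.70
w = -1.13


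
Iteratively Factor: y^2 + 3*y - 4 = (y + 4)*(y - 1)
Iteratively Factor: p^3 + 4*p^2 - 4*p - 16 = (p - 2)*(p^2 + 6*p + 8) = (p - 2)*(p + 4)*(p + 2)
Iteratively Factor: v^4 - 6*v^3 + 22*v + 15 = (v + 1)*(v^3 - 7*v^2 + 7*v + 15) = (v - 3)*(v + 1)*(v^2 - 4*v - 5) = (v - 3)*(v + 1)^2*(v - 5)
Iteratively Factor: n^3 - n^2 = (n - 1)*(n^2) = n*(n - 1)*(n)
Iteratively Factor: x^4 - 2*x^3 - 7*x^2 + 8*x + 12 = (x - 2)*(x^3 - 7*x - 6) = (x - 2)*(x + 2)*(x^2 - 2*x - 3) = (x - 2)*(x + 1)*(x + 2)*(x - 3)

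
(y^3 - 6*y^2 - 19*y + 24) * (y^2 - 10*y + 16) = y^5 - 16*y^4 + 57*y^3 + 118*y^2 - 544*y + 384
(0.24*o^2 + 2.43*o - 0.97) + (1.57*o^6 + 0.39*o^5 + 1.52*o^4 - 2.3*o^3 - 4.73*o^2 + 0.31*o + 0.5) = 1.57*o^6 + 0.39*o^5 + 1.52*o^4 - 2.3*o^3 - 4.49*o^2 + 2.74*o - 0.47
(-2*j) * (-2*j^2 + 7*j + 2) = 4*j^3 - 14*j^2 - 4*j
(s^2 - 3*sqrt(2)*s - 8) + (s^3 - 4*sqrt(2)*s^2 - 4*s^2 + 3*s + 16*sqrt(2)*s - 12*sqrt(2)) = s^3 - 4*sqrt(2)*s^2 - 3*s^2 + 3*s + 13*sqrt(2)*s - 12*sqrt(2) - 8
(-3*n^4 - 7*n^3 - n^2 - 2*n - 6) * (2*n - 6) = -6*n^5 + 4*n^4 + 40*n^3 + 2*n^2 + 36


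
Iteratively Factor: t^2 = (t)*(t)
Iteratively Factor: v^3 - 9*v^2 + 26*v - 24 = (v - 4)*(v^2 - 5*v + 6) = (v - 4)*(v - 3)*(v - 2)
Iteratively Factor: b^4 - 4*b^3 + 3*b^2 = (b - 1)*(b^3 - 3*b^2) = (b - 3)*(b - 1)*(b^2) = b*(b - 3)*(b - 1)*(b)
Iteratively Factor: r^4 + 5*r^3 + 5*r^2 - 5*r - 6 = (r + 3)*(r^3 + 2*r^2 - r - 2) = (r + 2)*(r + 3)*(r^2 - 1) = (r + 1)*(r + 2)*(r + 3)*(r - 1)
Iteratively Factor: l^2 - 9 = (l - 3)*(l + 3)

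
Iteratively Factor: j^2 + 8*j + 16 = (j + 4)*(j + 4)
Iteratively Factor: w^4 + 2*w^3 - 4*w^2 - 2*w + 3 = (w - 1)*(w^3 + 3*w^2 - w - 3) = (w - 1)*(w + 1)*(w^2 + 2*w - 3) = (w - 1)*(w + 1)*(w + 3)*(w - 1)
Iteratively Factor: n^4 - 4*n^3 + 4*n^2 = (n)*(n^3 - 4*n^2 + 4*n) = n^2*(n^2 - 4*n + 4) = n^2*(n - 2)*(n - 2)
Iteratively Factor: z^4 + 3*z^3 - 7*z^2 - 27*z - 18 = (z + 3)*(z^3 - 7*z - 6) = (z + 2)*(z + 3)*(z^2 - 2*z - 3) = (z - 3)*(z + 2)*(z + 3)*(z + 1)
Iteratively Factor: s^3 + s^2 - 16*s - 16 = (s - 4)*(s^2 + 5*s + 4) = (s - 4)*(s + 4)*(s + 1)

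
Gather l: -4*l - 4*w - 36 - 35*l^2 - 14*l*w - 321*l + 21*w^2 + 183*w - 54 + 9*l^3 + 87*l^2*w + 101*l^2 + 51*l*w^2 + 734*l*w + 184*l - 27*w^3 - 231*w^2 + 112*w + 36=9*l^3 + l^2*(87*w + 66) + l*(51*w^2 + 720*w - 141) - 27*w^3 - 210*w^2 + 291*w - 54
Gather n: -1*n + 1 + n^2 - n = n^2 - 2*n + 1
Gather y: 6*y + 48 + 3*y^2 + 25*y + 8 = 3*y^2 + 31*y + 56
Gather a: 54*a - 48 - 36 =54*a - 84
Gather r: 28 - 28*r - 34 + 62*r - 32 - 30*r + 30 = 4*r - 8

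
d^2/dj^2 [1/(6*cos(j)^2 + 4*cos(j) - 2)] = (-72*sin(j)^4 + 68*sin(j)^2 + 41*cos(j) - 9*cos(3*j) + 32)/(4*(cos(j) + 1)^3*(3*cos(j) - 1)^3)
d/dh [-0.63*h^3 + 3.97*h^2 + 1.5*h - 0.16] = -1.89*h^2 + 7.94*h + 1.5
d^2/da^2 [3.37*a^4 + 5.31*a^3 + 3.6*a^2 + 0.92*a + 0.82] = 40.44*a^2 + 31.86*a + 7.2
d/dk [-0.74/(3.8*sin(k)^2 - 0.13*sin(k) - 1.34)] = (5.624*sin(k) - 0.0962)*cos(k)/(-3.8*sin(k)^2 + 0.13*sin(k) + 1.34)^2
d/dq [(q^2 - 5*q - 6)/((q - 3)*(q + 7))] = 3*(3*q^2 - 10*q + 43)/(q^4 + 8*q^3 - 26*q^2 - 168*q + 441)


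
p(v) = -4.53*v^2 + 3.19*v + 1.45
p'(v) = 3.19 - 9.06*v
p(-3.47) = -64.16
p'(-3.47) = 34.63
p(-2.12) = -25.67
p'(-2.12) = 22.40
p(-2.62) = -38.00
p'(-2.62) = 26.93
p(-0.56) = -1.76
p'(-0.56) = 8.26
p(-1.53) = -14.03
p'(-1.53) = 17.05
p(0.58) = 1.78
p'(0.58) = -2.06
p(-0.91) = -5.20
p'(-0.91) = 11.43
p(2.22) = -13.79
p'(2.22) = -16.92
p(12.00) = -612.59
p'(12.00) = -105.53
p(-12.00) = -689.15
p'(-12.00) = 111.91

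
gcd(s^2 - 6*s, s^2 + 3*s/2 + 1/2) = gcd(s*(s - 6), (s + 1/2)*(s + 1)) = 1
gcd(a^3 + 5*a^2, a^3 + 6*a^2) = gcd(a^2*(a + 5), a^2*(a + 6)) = a^2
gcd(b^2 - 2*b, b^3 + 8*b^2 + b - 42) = b - 2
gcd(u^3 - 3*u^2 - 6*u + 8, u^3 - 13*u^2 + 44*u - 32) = u^2 - 5*u + 4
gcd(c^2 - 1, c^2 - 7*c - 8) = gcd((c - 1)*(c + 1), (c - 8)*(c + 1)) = c + 1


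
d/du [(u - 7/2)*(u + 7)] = 2*u + 7/2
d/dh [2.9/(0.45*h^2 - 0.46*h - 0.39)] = (1.334 - 2.61*h)/(-0.45*h^2 + 0.46*h + 0.39)^2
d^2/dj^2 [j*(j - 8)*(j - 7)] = 6*j - 30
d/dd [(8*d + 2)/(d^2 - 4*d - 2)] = 4*(2*d^2 - 8*d - (d - 2)*(4*d + 1) - 4)/(-d^2 + 4*d + 2)^2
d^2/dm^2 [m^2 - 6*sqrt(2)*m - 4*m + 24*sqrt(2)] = 2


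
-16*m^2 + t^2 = (-4*m + t)*(4*m + t)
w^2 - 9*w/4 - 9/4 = (w - 3)*(w + 3/4)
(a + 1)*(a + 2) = a^2 + 3*a + 2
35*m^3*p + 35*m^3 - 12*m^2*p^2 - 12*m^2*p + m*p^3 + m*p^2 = (-7*m + p)*(-5*m + p)*(m*p + m)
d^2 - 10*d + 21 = (d - 7)*(d - 3)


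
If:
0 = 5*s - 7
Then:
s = 7/5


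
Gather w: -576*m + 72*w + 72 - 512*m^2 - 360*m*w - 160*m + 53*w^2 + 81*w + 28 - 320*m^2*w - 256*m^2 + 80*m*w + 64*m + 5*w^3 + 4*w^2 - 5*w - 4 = -768*m^2 - 672*m + 5*w^3 + 57*w^2 + w*(-320*m^2 - 280*m + 148) + 96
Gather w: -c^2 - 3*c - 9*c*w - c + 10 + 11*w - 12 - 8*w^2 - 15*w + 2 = -c^2 - 4*c - 8*w^2 + w*(-9*c - 4)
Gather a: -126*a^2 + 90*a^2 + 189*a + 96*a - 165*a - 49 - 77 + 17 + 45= -36*a^2 + 120*a - 64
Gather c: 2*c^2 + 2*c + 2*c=2*c^2 + 4*c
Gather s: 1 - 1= 0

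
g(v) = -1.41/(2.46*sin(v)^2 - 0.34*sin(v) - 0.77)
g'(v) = -1.41*(-4.92*sin(v)*cos(v) + 0.34*cos(v))/(2.46*sin(v)^2 - 0.34*sin(v) - 0.77)^2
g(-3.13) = 1.84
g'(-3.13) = 0.95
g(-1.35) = -0.74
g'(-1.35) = -0.44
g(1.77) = -1.12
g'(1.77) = -0.79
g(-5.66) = 10.80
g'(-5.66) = 170.16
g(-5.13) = -1.45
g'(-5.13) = 2.50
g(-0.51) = 79.39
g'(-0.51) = -10697.15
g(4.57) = -0.71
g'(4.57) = 0.27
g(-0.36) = 4.09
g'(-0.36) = -22.99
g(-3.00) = 2.10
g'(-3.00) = 3.19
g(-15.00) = -2.87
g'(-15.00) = 15.70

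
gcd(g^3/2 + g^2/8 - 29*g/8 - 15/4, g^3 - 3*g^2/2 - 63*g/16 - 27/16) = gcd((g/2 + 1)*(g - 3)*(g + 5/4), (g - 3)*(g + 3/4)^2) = g - 3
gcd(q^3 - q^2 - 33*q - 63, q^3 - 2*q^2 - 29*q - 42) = q^2 - 4*q - 21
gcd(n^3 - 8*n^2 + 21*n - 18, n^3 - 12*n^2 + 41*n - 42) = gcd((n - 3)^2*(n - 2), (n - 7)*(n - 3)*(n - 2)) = n^2 - 5*n + 6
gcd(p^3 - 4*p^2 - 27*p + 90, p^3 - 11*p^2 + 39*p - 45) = p - 3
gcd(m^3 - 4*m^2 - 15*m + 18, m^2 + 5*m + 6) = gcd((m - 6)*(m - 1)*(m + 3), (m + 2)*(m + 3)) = m + 3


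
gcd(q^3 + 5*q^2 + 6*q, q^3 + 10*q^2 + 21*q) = q^2 + 3*q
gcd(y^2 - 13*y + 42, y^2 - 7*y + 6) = y - 6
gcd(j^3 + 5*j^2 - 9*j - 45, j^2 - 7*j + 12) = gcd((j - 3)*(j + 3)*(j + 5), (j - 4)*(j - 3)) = j - 3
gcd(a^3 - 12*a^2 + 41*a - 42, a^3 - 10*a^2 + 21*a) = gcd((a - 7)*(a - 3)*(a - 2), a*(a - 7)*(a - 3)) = a^2 - 10*a + 21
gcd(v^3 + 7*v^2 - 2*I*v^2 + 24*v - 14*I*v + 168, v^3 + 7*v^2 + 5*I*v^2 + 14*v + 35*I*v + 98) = v + 7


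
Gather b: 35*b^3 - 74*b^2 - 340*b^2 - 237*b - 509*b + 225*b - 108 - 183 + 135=35*b^3 - 414*b^2 - 521*b - 156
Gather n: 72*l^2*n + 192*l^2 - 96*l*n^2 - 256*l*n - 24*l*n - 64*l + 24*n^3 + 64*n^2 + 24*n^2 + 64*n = 192*l^2 - 64*l + 24*n^3 + n^2*(88 - 96*l) + n*(72*l^2 - 280*l + 64)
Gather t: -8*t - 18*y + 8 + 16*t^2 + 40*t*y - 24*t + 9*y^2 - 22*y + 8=16*t^2 + t*(40*y - 32) + 9*y^2 - 40*y + 16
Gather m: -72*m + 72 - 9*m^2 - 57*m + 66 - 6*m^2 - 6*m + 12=-15*m^2 - 135*m + 150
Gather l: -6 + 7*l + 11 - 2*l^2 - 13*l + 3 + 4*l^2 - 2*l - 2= 2*l^2 - 8*l + 6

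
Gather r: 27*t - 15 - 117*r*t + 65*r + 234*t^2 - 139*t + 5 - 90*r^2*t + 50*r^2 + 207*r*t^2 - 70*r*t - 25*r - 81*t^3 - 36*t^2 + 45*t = r^2*(50 - 90*t) + r*(207*t^2 - 187*t + 40) - 81*t^3 + 198*t^2 - 67*t - 10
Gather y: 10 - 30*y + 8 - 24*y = 18 - 54*y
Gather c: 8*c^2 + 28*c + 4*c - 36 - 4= 8*c^2 + 32*c - 40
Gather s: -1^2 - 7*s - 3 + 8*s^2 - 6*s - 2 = 8*s^2 - 13*s - 6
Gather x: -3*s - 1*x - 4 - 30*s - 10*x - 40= -33*s - 11*x - 44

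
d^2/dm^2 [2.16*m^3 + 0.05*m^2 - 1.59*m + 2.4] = 12.96*m + 0.1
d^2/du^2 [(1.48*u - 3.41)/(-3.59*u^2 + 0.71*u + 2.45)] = ((1.48*u - 3.41)*(7.18*u - 0.71)*(14.36*u - 1.42) + (31.8792*u - 26.5854)*(-3.59*u^2 + 0.71*u + 2.45))/(-3.59*u^2 + 0.71*u + 2.45)^3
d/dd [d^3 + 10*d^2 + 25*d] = 3*d^2 + 20*d + 25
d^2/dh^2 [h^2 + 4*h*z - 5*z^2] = 2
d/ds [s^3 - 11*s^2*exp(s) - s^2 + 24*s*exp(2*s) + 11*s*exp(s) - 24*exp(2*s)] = -11*s^2*exp(s) + 3*s^2 + 48*s*exp(2*s) - 11*s*exp(s) - 2*s - 24*exp(2*s) + 11*exp(s)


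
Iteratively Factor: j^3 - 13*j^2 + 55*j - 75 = (j - 5)*(j^2 - 8*j + 15) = (j - 5)^2*(j - 3)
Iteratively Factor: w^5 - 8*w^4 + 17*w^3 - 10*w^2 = (w - 5)*(w^4 - 3*w^3 + 2*w^2) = (w - 5)*(w - 1)*(w^3 - 2*w^2) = w*(w - 5)*(w - 1)*(w^2 - 2*w) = w*(w - 5)*(w - 2)*(w - 1)*(w)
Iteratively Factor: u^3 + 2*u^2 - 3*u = (u + 3)*(u^2 - u) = (u - 1)*(u + 3)*(u)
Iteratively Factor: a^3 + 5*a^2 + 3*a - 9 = (a + 3)*(a^2 + 2*a - 3) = (a - 1)*(a + 3)*(a + 3)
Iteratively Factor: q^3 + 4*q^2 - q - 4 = (q + 1)*(q^2 + 3*q - 4) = (q + 1)*(q + 4)*(q - 1)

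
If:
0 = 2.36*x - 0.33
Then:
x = 0.14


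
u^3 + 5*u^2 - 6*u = u*(u - 1)*(u + 6)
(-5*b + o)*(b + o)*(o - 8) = -5*b^2*o + 40*b^2 - 4*b*o^2 + 32*b*o + o^3 - 8*o^2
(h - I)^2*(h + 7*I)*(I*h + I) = I*h^4 - 5*h^3 + I*h^3 - 5*h^2 + 13*I*h^2 + 7*h + 13*I*h + 7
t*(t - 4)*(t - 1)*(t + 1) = t^4 - 4*t^3 - t^2 + 4*t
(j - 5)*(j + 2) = j^2 - 3*j - 10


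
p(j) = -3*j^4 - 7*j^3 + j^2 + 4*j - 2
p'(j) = -12*j^3 - 21*j^2 + 2*j + 4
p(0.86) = -3.91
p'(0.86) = -17.44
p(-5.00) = -997.00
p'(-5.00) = 969.00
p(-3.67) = -201.43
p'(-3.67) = 306.98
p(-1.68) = 3.40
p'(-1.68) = -1.73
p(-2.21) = -1.96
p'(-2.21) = 26.54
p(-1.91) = 2.86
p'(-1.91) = 7.18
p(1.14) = -11.58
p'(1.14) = -38.79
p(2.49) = -209.23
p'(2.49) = -306.48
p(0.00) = -2.00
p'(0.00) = 4.00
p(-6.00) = -2366.00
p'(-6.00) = 1828.00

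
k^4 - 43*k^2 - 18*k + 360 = (k - 6)*(k - 3)*(k + 4)*(k + 5)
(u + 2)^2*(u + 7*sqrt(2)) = u^3 + 4*u^2 + 7*sqrt(2)*u^2 + 4*u + 28*sqrt(2)*u + 28*sqrt(2)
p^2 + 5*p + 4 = (p + 1)*(p + 4)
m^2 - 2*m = m*(m - 2)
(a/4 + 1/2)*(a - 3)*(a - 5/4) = a^3/4 - 9*a^2/16 - 19*a/16 + 15/8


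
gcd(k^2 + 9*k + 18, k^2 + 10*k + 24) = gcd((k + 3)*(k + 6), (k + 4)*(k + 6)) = k + 6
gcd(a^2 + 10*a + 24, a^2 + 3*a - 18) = a + 6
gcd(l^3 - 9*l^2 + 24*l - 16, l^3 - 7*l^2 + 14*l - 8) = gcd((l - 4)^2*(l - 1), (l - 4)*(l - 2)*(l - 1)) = l^2 - 5*l + 4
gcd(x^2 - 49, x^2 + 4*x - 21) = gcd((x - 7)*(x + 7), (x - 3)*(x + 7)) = x + 7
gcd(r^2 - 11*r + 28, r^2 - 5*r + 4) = r - 4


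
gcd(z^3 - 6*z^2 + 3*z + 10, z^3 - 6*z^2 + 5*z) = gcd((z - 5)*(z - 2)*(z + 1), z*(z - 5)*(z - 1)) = z - 5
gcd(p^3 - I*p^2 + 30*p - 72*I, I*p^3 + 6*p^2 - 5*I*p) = 1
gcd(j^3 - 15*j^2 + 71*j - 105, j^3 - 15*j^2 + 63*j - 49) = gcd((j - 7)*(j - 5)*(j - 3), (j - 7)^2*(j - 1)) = j - 7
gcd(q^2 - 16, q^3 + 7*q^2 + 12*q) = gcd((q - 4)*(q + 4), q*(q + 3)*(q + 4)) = q + 4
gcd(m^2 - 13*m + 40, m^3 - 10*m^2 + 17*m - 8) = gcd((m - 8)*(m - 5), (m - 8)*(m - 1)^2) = m - 8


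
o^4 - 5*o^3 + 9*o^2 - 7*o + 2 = (o - 2)*(o - 1)^3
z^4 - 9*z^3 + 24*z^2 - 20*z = z*(z - 5)*(z - 2)^2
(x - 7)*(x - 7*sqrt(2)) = x^2 - 7*sqrt(2)*x - 7*x + 49*sqrt(2)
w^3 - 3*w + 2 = (w - 1)^2*(w + 2)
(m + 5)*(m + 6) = m^2 + 11*m + 30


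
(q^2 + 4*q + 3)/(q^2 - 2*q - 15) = (q + 1)/(q - 5)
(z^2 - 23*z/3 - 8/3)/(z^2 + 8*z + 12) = (3*z^2 - 23*z - 8)/(3*(z^2 + 8*z + 12))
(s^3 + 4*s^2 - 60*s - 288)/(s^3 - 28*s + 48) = (s^2 - 2*s - 48)/(s^2 - 6*s + 8)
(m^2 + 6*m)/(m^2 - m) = (m + 6)/(m - 1)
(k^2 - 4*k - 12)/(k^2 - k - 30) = (k + 2)/(k + 5)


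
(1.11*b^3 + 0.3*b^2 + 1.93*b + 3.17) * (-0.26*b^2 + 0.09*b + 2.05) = -0.2886*b^5 + 0.0219*b^4 + 1.8007*b^3 - 0.0355000000000002*b^2 + 4.2418*b + 6.4985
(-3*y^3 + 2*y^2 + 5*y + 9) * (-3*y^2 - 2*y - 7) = 9*y^5 + 2*y^3 - 51*y^2 - 53*y - 63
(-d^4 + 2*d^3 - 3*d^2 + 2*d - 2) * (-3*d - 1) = 3*d^5 - 5*d^4 + 7*d^3 - 3*d^2 + 4*d + 2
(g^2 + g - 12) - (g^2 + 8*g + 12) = -7*g - 24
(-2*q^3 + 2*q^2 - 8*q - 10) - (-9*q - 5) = -2*q^3 + 2*q^2 + q - 5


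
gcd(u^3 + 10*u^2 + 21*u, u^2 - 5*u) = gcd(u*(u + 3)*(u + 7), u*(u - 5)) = u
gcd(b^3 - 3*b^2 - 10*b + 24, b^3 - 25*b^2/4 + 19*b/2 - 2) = b^2 - 6*b + 8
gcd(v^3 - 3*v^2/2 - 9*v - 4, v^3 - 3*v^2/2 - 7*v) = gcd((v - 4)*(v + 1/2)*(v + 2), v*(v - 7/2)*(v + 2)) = v + 2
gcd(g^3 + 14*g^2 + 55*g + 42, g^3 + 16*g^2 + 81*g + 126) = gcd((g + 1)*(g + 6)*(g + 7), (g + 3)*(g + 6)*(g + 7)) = g^2 + 13*g + 42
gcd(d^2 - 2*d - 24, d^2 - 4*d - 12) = d - 6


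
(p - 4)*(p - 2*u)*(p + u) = p^3 - p^2*u - 4*p^2 - 2*p*u^2 + 4*p*u + 8*u^2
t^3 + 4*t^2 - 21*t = t*(t - 3)*(t + 7)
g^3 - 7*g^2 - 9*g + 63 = (g - 7)*(g - 3)*(g + 3)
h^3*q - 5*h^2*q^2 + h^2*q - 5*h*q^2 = h*(h - 5*q)*(h*q + q)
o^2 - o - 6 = (o - 3)*(o + 2)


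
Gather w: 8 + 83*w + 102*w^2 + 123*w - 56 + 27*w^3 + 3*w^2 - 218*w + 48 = 27*w^3 + 105*w^2 - 12*w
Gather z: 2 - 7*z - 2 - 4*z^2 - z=-4*z^2 - 8*z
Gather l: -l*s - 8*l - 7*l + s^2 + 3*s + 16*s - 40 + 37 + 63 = l*(-s - 15) + s^2 + 19*s + 60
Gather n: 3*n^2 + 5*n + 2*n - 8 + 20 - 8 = 3*n^2 + 7*n + 4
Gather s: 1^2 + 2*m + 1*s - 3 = 2*m + s - 2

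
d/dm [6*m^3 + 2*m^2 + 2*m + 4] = 18*m^2 + 4*m + 2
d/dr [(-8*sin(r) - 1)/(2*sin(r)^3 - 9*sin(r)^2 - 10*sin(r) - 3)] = 2*(16*sin(r)^3 - 33*sin(r)^2 - 9*sin(r) + 7)*cos(r)/(2*sin(r)^3 - 9*sin(r)^2 - 10*sin(r) - 3)^2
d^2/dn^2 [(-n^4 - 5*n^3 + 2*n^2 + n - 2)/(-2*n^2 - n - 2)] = 2*(4*n^6 + 6*n^5 + 15*n^4 + n^3 + 102*n^2 + 84*n - 12)/(8*n^6 + 12*n^5 + 30*n^4 + 25*n^3 + 30*n^2 + 12*n + 8)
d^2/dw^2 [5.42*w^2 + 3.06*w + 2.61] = 10.8400000000000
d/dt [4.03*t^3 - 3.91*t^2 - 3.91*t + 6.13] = 12.09*t^2 - 7.82*t - 3.91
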